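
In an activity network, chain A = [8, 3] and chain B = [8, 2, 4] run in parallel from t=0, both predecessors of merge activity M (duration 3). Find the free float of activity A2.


ES(A2) = sum of predecessors on chain A = 8
EF(A2) = ES + duration = 8 + 3 = 11
Successor of A2 is M. ES(M) = max(sum(A), sum(B)) = max(11, 14) = 14
Free float = ES(successor) - EF(current) = 14 - 11 = 3

3


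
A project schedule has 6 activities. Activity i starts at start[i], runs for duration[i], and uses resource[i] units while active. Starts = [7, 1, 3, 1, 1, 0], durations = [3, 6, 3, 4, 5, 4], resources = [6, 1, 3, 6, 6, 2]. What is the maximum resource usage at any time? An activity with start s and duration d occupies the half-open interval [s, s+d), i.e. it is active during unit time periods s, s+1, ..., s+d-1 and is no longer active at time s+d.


Each activity i is active on [start_i, start_i + duration_i).
Compute total resource usage per time slot:
  t=0: active resources = [2], total = 2
  t=1: active resources = [1, 6, 6, 2], total = 15
  t=2: active resources = [1, 6, 6, 2], total = 15
  t=3: active resources = [1, 3, 6, 6, 2], total = 18
  t=4: active resources = [1, 3, 6, 6], total = 16
  t=5: active resources = [1, 3, 6], total = 10
  t=6: active resources = [1], total = 1
  t=7: active resources = [6], total = 6
  t=8: active resources = [6], total = 6
  t=9: active resources = [6], total = 6
Peak resource demand = 18

18


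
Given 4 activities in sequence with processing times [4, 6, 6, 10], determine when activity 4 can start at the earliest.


Activity 4 starts after activities 1 through 3 complete.
Predecessor durations: [4, 6, 6]
ES = 4 + 6 + 6 = 16

16


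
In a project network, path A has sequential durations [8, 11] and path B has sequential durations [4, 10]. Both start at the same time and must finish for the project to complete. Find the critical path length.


Path A total = 8 + 11 = 19
Path B total = 4 + 10 = 14
Critical path = longest path = max(19, 14) = 19

19


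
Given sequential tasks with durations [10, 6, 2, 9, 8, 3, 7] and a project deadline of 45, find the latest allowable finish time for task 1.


LF(activity 1) = deadline - sum of successor durations
Successors: activities 2 through 7 with durations [6, 2, 9, 8, 3, 7]
Sum of successor durations = 35
LF = 45 - 35 = 10

10


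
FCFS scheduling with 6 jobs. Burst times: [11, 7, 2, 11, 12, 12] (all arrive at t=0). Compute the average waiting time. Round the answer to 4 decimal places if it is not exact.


FCFS order (as given): [11, 7, 2, 11, 12, 12]
Waiting times:
  Job 1: wait = 0
  Job 2: wait = 11
  Job 3: wait = 18
  Job 4: wait = 20
  Job 5: wait = 31
  Job 6: wait = 43
Sum of waiting times = 123
Average waiting time = 123/6 = 20.5

20.5


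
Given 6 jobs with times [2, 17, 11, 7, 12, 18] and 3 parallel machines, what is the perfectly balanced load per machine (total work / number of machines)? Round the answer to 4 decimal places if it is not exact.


Total processing time = 2 + 17 + 11 + 7 + 12 + 18 = 67
Number of machines = 3
Ideal balanced load = 67 / 3 = 22.3333

22.3333


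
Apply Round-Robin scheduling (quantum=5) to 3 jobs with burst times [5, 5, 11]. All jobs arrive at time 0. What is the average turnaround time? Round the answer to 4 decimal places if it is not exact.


Time quantum = 5
Execution trace:
  J1 runs 5 units, time = 5
  J2 runs 5 units, time = 10
  J3 runs 5 units, time = 15
  J3 runs 5 units, time = 20
  J3 runs 1 units, time = 21
Finish times: [5, 10, 21]
Average turnaround = 36/3 = 12.0

12.0


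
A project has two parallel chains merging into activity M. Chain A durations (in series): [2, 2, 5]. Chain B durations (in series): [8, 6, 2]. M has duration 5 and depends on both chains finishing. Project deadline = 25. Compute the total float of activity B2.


Forward pass: ES(B2) = sum of predecessors on chain B = 8
EF = ES + duration = 8 + 6 = 14
Backward pass: LF(M) = deadline = 25; LS(M) = 25 - 5 = 20
LF(B2) = LS(M) - sum(successors on chain B) = 20 - 2 = 18
LS = LF - duration = 18 - 6 = 12
Total float = LS - ES = 12 - 8 = 4

4


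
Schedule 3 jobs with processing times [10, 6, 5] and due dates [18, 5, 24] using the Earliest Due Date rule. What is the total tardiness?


Sort by due date (EDD order): [(6, 5), (10, 18), (5, 24)]
Compute completion times and tardiness:
  Job 1: p=6, d=5, C=6, tardiness=max(0,6-5)=1
  Job 2: p=10, d=18, C=16, tardiness=max(0,16-18)=0
  Job 3: p=5, d=24, C=21, tardiness=max(0,21-24)=0
Total tardiness = 1

1


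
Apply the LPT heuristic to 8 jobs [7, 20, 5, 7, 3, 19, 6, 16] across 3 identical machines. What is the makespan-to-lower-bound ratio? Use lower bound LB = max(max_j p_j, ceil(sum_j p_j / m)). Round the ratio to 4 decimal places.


LPT order: [20, 19, 16, 7, 7, 6, 5, 3]
Machine loads after assignment: [29, 26, 28]
LPT makespan = 29
Lower bound = max(max_job, ceil(total/3)) = max(20, 28) = 28
Ratio = 29 / 28 = 1.0357

1.0357


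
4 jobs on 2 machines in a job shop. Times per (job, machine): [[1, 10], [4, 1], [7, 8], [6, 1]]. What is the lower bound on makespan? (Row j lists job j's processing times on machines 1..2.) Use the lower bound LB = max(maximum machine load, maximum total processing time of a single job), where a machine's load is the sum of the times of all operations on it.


Machine loads:
  Machine 1: 1 + 4 + 7 + 6 = 18
  Machine 2: 10 + 1 + 8 + 1 = 20
Max machine load = 20
Job totals:
  Job 1: 11
  Job 2: 5
  Job 3: 15
  Job 4: 7
Max job total = 15
Lower bound = max(20, 15) = 20

20


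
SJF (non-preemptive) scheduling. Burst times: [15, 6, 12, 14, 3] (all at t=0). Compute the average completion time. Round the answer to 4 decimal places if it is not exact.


SJF order (ascending): [3, 6, 12, 14, 15]
Completion times:
  Job 1: burst=3, C=3
  Job 2: burst=6, C=9
  Job 3: burst=12, C=21
  Job 4: burst=14, C=35
  Job 5: burst=15, C=50
Average completion = 118/5 = 23.6

23.6


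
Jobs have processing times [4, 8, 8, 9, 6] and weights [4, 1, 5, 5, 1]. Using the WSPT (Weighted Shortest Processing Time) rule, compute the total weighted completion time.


Compute p/w ratios and sort ascending (WSPT): [(4, 4), (8, 5), (9, 5), (6, 1), (8, 1)]
Compute weighted completion times:
  Job (p=4,w=4): C=4, w*C=4*4=16
  Job (p=8,w=5): C=12, w*C=5*12=60
  Job (p=9,w=5): C=21, w*C=5*21=105
  Job (p=6,w=1): C=27, w*C=1*27=27
  Job (p=8,w=1): C=35, w*C=1*35=35
Total weighted completion time = 243

243


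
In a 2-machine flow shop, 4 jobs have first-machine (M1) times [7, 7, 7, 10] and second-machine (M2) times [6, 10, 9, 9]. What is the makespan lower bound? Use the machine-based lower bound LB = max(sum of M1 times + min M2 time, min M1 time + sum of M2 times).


LB1 = sum(M1 times) + min(M2 times) = 31 + 6 = 37
LB2 = min(M1 times) + sum(M2 times) = 7 + 34 = 41
Lower bound = max(LB1, LB2) = max(37, 41) = 41

41


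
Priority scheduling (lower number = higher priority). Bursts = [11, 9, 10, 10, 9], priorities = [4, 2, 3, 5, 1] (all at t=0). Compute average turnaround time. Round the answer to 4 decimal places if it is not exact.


Sort by priority (ascending = highest first):
Order: [(1, 9), (2, 9), (3, 10), (4, 11), (5, 10)]
Completion times:
  Priority 1, burst=9, C=9
  Priority 2, burst=9, C=18
  Priority 3, burst=10, C=28
  Priority 4, burst=11, C=39
  Priority 5, burst=10, C=49
Average turnaround = 143/5 = 28.6

28.6


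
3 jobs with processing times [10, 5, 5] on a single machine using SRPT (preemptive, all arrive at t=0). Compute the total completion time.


Since all jobs arrive at t=0, SRPT equals SPT ordering.
SPT order: [5, 5, 10]
Completion times:
  Job 1: p=5, C=5
  Job 2: p=5, C=10
  Job 3: p=10, C=20
Total completion time = 5 + 10 + 20 = 35

35


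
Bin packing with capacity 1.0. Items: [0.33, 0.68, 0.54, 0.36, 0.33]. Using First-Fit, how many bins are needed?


Place items sequentially using First-Fit:
  Item 0.33 -> new Bin 1
  Item 0.68 -> new Bin 2
  Item 0.54 -> Bin 1 (now 0.87)
  Item 0.36 -> new Bin 3
  Item 0.33 -> Bin 3 (now 0.69)
Total bins used = 3

3


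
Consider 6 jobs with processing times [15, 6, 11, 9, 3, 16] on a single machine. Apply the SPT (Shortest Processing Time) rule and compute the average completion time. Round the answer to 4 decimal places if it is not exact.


Sort jobs by processing time (SPT order): [3, 6, 9, 11, 15, 16]
Compute completion times sequentially:
  Job 1: processing = 3, completes at 3
  Job 2: processing = 6, completes at 9
  Job 3: processing = 9, completes at 18
  Job 4: processing = 11, completes at 29
  Job 5: processing = 15, completes at 44
  Job 6: processing = 16, completes at 60
Sum of completion times = 163
Average completion time = 163/6 = 27.1667

27.1667


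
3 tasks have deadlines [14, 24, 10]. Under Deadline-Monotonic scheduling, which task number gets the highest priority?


Sort tasks by relative deadline (ascending):
  Task 3: deadline = 10
  Task 1: deadline = 14
  Task 2: deadline = 24
Priority order (highest first): [3, 1, 2]
Highest priority task = 3

3


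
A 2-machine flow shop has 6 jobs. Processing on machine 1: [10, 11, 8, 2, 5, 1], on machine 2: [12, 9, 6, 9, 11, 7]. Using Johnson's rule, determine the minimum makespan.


Apply Johnson's rule:
  Group 1 (a <= b): [(6, 1, 7), (4, 2, 9), (5, 5, 11), (1, 10, 12)]
  Group 2 (a > b): [(2, 11, 9), (3, 8, 6)]
Optimal job order: [6, 4, 5, 1, 2, 3]
Schedule:
  Job 6: M1 done at 1, M2 done at 8
  Job 4: M1 done at 3, M2 done at 17
  Job 5: M1 done at 8, M2 done at 28
  Job 1: M1 done at 18, M2 done at 40
  Job 2: M1 done at 29, M2 done at 49
  Job 3: M1 done at 37, M2 done at 55
Makespan = 55

55


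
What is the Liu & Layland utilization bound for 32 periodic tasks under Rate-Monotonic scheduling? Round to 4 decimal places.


Compute 2^(1/32) = 1.0218971487
Subtract 1: 1.0218971487 - 1 = 0.0218971487
Multiply by n: 32 * 0.0218971487 = 0.7007087584
Round to 4 dp: 0.7007

0.7007


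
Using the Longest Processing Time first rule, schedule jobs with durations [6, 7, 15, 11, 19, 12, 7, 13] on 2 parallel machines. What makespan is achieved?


Sort jobs in decreasing order (LPT): [19, 15, 13, 12, 11, 7, 7, 6]
Assign each job to the least loaded machine:
  Machine 1: jobs [19, 12, 7, 7], load = 45
  Machine 2: jobs [15, 13, 11, 6], load = 45
Makespan = max load = 45

45


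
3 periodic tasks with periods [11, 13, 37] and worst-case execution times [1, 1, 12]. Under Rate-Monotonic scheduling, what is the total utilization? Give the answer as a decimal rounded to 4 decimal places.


Compute individual utilizations (exact fractions):
  Task 1: C/T = 1/11 (approx. 0.0909)
  Task 2: C/T = 1/13 (approx. 0.0769)
  Task 3: C/T = 12/37 (approx. 0.3243)
Total utilization U = 1/11 + 1/13 + 12/37 = 2604/5291
Rounded to 4 decimal places: U = 0.4922
RM (Liu & Layland) bound for 3 tasks = 0.779763; compare with U = 2604/5291 (approx. 0.492156)
U <= bound, so schedulable by RM sufficient condition.

0.4922


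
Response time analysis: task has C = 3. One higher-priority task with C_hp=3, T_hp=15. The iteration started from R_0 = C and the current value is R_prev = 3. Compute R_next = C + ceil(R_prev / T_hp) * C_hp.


R_next = C + ceil(R_prev / T_hp) * C_hp
ceil(3 / 15) = ceil(0.2) = 1
Interference = 1 * 3 = 3
R_next = 3 + 3 = 6

6


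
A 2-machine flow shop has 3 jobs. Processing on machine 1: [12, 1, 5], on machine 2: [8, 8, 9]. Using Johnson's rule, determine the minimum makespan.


Apply Johnson's rule:
  Group 1 (a <= b): [(2, 1, 8), (3, 5, 9)]
  Group 2 (a > b): [(1, 12, 8)]
Optimal job order: [2, 3, 1]
Schedule:
  Job 2: M1 done at 1, M2 done at 9
  Job 3: M1 done at 6, M2 done at 18
  Job 1: M1 done at 18, M2 done at 26
Makespan = 26

26


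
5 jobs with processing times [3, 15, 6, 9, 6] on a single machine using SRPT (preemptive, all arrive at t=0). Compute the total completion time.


Since all jobs arrive at t=0, SRPT equals SPT ordering.
SPT order: [3, 6, 6, 9, 15]
Completion times:
  Job 1: p=3, C=3
  Job 2: p=6, C=9
  Job 3: p=6, C=15
  Job 4: p=9, C=24
  Job 5: p=15, C=39
Total completion time = 3 + 9 + 15 + 24 + 39 = 90

90


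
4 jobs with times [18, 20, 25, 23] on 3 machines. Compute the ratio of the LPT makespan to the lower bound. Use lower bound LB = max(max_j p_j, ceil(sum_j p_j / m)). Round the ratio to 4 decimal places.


LPT order: [25, 23, 20, 18]
Machine loads after assignment: [25, 23, 38]
LPT makespan = 38
Lower bound = max(max_job, ceil(total/3)) = max(25, 29) = 29
Ratio = 38 / 29 = 1.3103

1.3103


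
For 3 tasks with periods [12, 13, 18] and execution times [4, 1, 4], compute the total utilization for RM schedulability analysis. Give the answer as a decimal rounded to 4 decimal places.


Compute individual utilizations (exact fractions):
  Task 1: C/T = 4/12 = 1/3 (approx. 0.3333)
  Task 2: C/T = 1/13 (approx. 0.0769)
  Task 3: C/T = 4/18 = 2/9 (approx. 0.2222)
Total utilization U = 1/3 + 1/13 + 2/9 = 74/117
Rounded to 4 decimal places: U = 0.6325
RM (Liu & Layland) bound for 3 tasks = 0.779763; compare with U = 74/117 (approx. 0.632479)
U <= bound, so schedulable by RM sufficient condition.

0.6325


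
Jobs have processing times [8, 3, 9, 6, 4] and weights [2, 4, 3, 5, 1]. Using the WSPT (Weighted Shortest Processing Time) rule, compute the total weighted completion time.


Compute p/w ratios and sort ascending (WSPT): [(3, 4), (6, 5), (9, 3), (8, 2), (4, 1)]
Compute weighted completion times:
  Job (p=3,w=4): C=3, w*C=4*3=12
  Job (p=6,w=5): C=9, w*C=5*9=45
  Job (p=9,w=3): C=18, w*C=3*18=54
  Job (p=8,w=2): C=26, w*C=2*26=52
  Job (p=4,w=1): C=30, w*C=1*30=30
Total weighted completion time = 193

193


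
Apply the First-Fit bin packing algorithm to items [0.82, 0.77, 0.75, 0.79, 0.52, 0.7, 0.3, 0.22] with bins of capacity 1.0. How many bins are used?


Place items sequentially using First-Fit:
  Item 0.82 -> new Bin 1
  Item 0.77 -> new Bin 2
  Item 0.75 -> new Bin 3
  Item 0.79 -> new Bin 4
  Item 0.52 -> new Bin 5
  Item 0.7 -> new Bin 6
  Item 0.3 -> Bin 5 (now 0.82)
  Item 0.22 -> Bin 2 (now 0.99)
Total bins used = 6

6


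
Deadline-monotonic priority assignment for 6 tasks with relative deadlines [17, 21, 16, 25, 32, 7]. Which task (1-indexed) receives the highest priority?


Sort tasks by relative deadline (ascending):
  Task 6: deadline = 7
  Task 3: deadline = 16
  Task 1: deadline = 17
  Task 2: deadline = 21
  Task 4: deadline = 25
  Task 5: deadline = 32
Priority order (highest first): [6, 3, 1, 2, 4, 5]
Highest priority task = 6

6


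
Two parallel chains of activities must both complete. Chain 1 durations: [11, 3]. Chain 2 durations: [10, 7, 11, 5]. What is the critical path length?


Path A total = 11 + 3 = 14
Path B total = 10 + 7 + 11 + 5 = 33
Critical path = longest path = max(14, 33) = 33

33


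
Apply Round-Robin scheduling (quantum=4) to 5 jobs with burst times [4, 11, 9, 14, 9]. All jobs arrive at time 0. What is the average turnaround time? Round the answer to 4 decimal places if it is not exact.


Time quantum = 4
Execution trace:
  J1 runs 4 units, time = 4
  J2 runs 4 units, time = 8
  J3 runs 4 units, time = 12
  J4 runs 4 units, time = 16
  J5 runs 4 units, time = 20
  J2 runs 4 units, time = 24
  J3 runs 4 units, time = 28
  J4 runs 4 units, time = 32
  J5 runs 4 units, time = 36
  J2 runs 3 units, time = 39
  J3 runs 1 units, time = 40
  J4 runs 4 units, time = 44
  J5 runs 1 units, time = 45
  J4 runs 2 units, time = 47
Finish times: [4, 39, 40, 47, 45]
Average turnaround = 175/5 = 35.0

35.0


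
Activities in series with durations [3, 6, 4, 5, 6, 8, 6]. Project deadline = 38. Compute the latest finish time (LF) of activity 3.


LF(activity 3) = deadline - sum of successor durations
Successors: activities 4 through 7 with durations [5, 6, 8, 6]
Sum of successor durations = 25
LF = 38 - 25 = 13

13


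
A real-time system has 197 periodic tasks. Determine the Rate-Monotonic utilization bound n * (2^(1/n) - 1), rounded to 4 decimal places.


Compute 2^(1/197) = 1.0035247108
Subtract 1: 1.0035247108 - 1 = 0.0035247108
Multiply by n: 197 * 0.0035247108 = 0.6943680276
Round to 4 dp: 0.6944

0.6944


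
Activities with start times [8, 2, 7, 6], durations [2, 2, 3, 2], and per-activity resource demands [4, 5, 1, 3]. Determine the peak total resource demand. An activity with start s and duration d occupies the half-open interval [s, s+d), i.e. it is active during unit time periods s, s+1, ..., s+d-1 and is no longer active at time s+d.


Each activity i is active on [start_i, start_i + duration_i).
Compute total resource usage per time slot:
  t=0: active resources = [], total = 0
  t=1: active resources = [], total = 0
  t=2: active resources = [5], total = 5
  t=3: active resources = [5], total = 5
  t=4: active resources = [], total = 0
  t=5: active resources = [], total = 0
  t=6: active resources = [3], total = 3
  t=7: active resources = [1, 3], total = 4
  t=8: active resources = [4, 1], total = 5
  t=9: active resources = [4, 1], total = 5
Peak resource demand = 5

5


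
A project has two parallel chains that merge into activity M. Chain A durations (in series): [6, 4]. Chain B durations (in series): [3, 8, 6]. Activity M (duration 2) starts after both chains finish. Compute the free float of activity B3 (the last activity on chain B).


ES(B3) = sum of predecessors on chain B = 11
EF(B3) = ES + duration = 11 + 6 = 17
Successor of B3 is M. ES(M) = max(sum(A), sum(B)) = max(10, 17) = 17
Free float = ES(successor) - EF(current) = 17 - 17 = 0

0


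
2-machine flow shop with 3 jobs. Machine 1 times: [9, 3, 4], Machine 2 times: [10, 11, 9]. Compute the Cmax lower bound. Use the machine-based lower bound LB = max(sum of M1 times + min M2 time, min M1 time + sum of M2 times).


LB1 = sum(M1 times) + min(M2 times) = 16 + 9 = 25
LB2 = min(M1 times) + sum(M2 times) = 3 + 30 = 33
Lower bound = max(LB1, LB2) = max(25, 33) = 33

33


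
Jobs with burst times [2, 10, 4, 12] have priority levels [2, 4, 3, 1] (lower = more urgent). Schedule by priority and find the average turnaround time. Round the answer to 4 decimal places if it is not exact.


Sort by priority (ascending = highest first):
Order: [(1, 12), (2, 2), (3, 4), (4, 10)]
Completion times:
  Priority 1, burst=12, C=12
  Priority 2, burst=2, C=14
  Priority 3, burst=4, C=18
  Priority 4, burst=10, C=28
Average turnaround = 72/4 = 18.0

18.0


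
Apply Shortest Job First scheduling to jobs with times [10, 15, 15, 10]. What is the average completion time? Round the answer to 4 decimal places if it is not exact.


SJF order (ascending): [10, 10, 15, 15]
Completion times:
  Job 1: burst=10, C=10
  Job 2: burst=10, C=20
  Job 3: burst=15, C=35
  Job 4: burst=15, C=50
Average completion = 115/4 = 28.75

28.75


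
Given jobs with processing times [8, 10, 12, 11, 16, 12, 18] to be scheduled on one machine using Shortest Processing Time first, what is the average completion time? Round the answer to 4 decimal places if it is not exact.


Sort jobs by processing time (SPT order): [8, 10, 11, 12, 12, 16, 18]
Compute completion times sequentially:
  Job 1: processing = 8, completes at 8
  Job 2: processing = 10, completes at 18
  Job 3: processing = 11, completes at 29
  Job 4: processing = 12, completes at 41
  Job 5: processing = 12, completes at 53
  Job 6: processing = 16, completes at 69
  Job 7: processing = 18, completes at 87
Sum of completion times = 305
Average completion time = 305/7 = 43.5714

43.5714


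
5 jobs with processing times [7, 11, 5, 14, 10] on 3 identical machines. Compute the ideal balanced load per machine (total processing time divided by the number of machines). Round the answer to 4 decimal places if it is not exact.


Total processing time = 7 + 11 + 5 + 14 + 10 = 47
Number of machines = 3
Ideal balanced load = 47 / 3 = 15.6667

15.6667


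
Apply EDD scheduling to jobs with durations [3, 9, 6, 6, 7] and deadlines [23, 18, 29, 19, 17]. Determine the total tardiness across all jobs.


Sort by due date (EDD order): [(7, 17), (9, 18), (6, 19), (3, 23), (6, 29)]
Compute completion times and tardiness:
  Job 1: p=7, d=17, C=7, tardiness=max(0,7-17)=0
  Job 2: p=9, d=18, C=16, tardiness=max(0,16-18)=0
  Job 3: p=6, d=19, C=22, tardiness=max(0,22-19)=3
  Job 4: p=3, d=23, C=25, tardiness=max(0,25-23)=2
  Job 5: p=6, d=29, C=31, tardiness=max(0,31-29)=2
Total tardiness = 7

7


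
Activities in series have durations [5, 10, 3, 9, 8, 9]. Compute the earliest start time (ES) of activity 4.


Activity 4 starts after activities 1 through 3 complete.
Predecessor durations: [5, 10, 3]
ES = 5 + 10 + 3 = 18

18


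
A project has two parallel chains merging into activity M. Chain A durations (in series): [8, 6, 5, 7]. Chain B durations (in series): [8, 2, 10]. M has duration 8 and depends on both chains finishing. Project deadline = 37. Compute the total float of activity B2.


Forward pass: ES(B2) = sum of predecessors on chain B = 8
EF = ES + duration = 8 + 2 = 10
Backward pass: LF(M) = deadline = 37; LS(M) = 37 - 8 = 29
LF(B2) = LS(M) - sum(successors on chain B) = 29 - 10 = 19
LS = LF - duration = 19 - 2 = 17
Total float = LS - ES = 17 - 8 = 9

9


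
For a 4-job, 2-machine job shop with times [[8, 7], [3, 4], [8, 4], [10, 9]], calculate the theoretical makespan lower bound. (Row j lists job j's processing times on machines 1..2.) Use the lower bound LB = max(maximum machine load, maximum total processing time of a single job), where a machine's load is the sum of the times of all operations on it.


Machine loads:
  Machine 1: 8 + 3 + 8 + 10 = 29
  Machine 2: 7 + 4 + 4 + 9 = 24
Max machine load = 29
Job totals:
  Job 1: 15
  Job 2: 7
  Job 3: 12
  Job 4: 19
Max job total = 19
Lower bound = max(29, 19) = 29

29


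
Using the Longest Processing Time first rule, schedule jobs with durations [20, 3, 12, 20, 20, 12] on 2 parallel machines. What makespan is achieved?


Sort jobs in decreasing order (LPT): [20, 20, 20, 12, 12, 3]
Assign each job to the least loaded machine:
  Machine 1: jobs [20, 20, 3], load = 43
  Machine 2: jobs [20, 12, 12], load = 44
Makespan = max load = 44

44


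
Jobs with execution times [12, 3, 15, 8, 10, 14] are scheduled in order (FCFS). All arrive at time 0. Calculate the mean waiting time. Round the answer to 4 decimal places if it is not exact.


FCFS order (as given): [12, 3, 15, 8, 10, 14]
Waiting times:
  Job 1: wait = 0
  Job 2: wait = 12
  Job 3: wait = 15
  Job 4: wait = 30
  Job 5: wait = 38
  Job 6: wait = 48
Sum of waiting times = 143
Average waiting time = 143/6 = 23.8333

23.8333


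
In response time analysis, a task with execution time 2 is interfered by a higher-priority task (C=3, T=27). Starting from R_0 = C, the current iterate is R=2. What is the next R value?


R_next = C + ceil(R_prev / T_hp) * C_hp
ceil(2 / 27) = ceil(0.0741) = 1
Interference = 1 * 3 = 3
R_next = 2 + 3 = 5

5


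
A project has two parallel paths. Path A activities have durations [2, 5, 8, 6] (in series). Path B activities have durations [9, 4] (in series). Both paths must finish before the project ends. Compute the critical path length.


Path A total = 2 + 5 + 8 + 6 = 21
Path B total = 9 + 4 = 13
Critical path = longest path = max(21, 13) = 21

21


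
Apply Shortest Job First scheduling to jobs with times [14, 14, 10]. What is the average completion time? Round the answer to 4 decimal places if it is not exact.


SJF order (ascending): [10, 14, 14]
Completion times:
  Job 1: burst=10, C=10
  Job 2: burst=14, C=24
  Job 3: burst=14, C=38
Average completion = 72/3 = 24.0

24.0


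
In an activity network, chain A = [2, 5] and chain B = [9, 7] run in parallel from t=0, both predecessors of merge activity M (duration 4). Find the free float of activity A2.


ES(A2) = sum of predecessors on chain A = 2
EF(A2) = ES + duration = 2 + 5 = 7
Successor of A2 is M. ES(M) = max(sum(A), sum(B)) = max(7, 16) = 16
Free float = ES(successor) - EF(current) = 16 - 7 = 9

9


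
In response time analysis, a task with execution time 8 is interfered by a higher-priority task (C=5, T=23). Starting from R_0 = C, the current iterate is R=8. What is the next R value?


R_next = C + ceil(R_prev / T_hp) * C_hp
ceil(8 / 23) = ceil(0.3478) = 1
Interference = 1 * 5 = 5
R_next = 8 + 5 = 13

13


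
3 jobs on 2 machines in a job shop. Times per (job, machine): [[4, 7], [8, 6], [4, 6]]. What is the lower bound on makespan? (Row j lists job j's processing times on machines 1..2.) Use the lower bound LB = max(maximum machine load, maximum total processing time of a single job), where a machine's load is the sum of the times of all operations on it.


Machine loads:
  Machine 1: 4 + 8 + 4 = 16
  Machine 2: 7 + 6 + 6 = 19
Max machine load = 19
Job totals:
  Job 1: 11
  Job 2: 14
  Job 3: 10
Max job total = 14
Lower bound = max(19, 14) = 19

19


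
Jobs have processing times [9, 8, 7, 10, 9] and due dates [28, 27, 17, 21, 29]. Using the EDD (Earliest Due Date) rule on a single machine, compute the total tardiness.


Sort by due date (EDD order): [(7, 17), (10, 21), (8, 27), (9, 28), (9, 29)]
Compute completion times and tardiness:
  Job 1: p=7, d=17, C=7, tardiness=max(0,7-17)=0
  Job 2: p=10, d=21, C=17, tardiness=max(0,17-21)=0
  Job 3: p=8, d=27, C=25, tardiness=max(0,25-27)=0
  Job 4: p=9, d=28, C=34, tardiness=max(0,34-28)=6
  Job 5: p=9, d=29, C=43, tardiness=max(0,43-29)=14
Total tardiness = 20

20


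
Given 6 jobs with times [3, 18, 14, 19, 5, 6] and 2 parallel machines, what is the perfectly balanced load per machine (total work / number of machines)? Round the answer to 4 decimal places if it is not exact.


Total processing time = 3 + 18 + 14 + 19 + 5 + 6 = 65
Number of machines = 2
Ideal balanced load = 65 / 2 = 32.5

32.5


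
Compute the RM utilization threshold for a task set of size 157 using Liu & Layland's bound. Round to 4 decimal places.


Compute 2^(1/157) = 1.0044247104
Subtract 1: 1.0044247104 - 1 = 0.0044247104
Multiply by n: 157 * 0.0044247104 = 0.6946795328
Round to 4 dp: 0.6947

0.6947


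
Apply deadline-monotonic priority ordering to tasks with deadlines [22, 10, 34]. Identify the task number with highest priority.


Sort tasks by relative deadline (ascending):
  Task 2: deadline = 10
  Task 1: deadline = 22
  Task 3: deadline = 34
Priority order (highest first): [2, 1, 3]
Highest priority task = 2

2


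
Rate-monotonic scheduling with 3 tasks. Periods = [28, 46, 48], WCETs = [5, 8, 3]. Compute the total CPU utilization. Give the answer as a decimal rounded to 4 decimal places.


Compute individual utilizations (exact fractions):
  Task 1: C/T = 5/28 (approx. 0.1786)
  Task 2: C/T = 8/46 = 4/23 (approx. 0.1739)
  Task 3: C/T = 3/48 = 1/16 (approx. 0.0625)
Total utilization U = 5/28 + 4/23 + 1/16 = 1069/2576
Rounded to 4 decimal places: U = 0.4150
RM (Liu & Layland) bound for 3 tasks = 0.779763; compare with U = 1069/2576 (approx. 0.414984)
U <= bound, so schedulable by RM sufficient condition.

0.4150


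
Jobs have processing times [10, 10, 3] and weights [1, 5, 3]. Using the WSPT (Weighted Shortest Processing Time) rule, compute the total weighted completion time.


Compute p/w ratios and sort ascending (WSPT): [(3, 3), (10, 5), (10, 1)]
Compute weighted completion times:
  Job (p=3,w=3): C=3, w*C=3*3=9
  Job (p=10,w=5): C=13, w*C=5*13=65
  Job (p=10,w=1): C=23, w*C=1*23=23
Total weighted completion time = 97

97


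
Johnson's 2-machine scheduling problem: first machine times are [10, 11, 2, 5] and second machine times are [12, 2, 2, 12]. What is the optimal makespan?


Apply Johnson's rule:
  Group 1 (a <= b): [(3, 2, 2), (4, 5, 12), (1, 10, 12)]
  Group 2 (a > b): [(2, 11, 2)]
Optimal job order: [3, 4, 1, 2]
Schedule:
  Job 3: M1 done at 2, M2 done at 4
  Job 4: M1 done at 7, M2 done at 19
  Job 1: M1 done at 17, M2 done at 31
  Job 2: M1 done at 28, M2 done at 33
Makespan = 33

33


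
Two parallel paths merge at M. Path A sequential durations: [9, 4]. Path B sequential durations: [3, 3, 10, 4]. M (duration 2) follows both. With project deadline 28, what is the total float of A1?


Forward pass: ES(A1) = sum of predecessors on chain A = 0
EF = ES + duration = 0 + 9 = 9
Backward pass: LF(M) = deadline = 28; LS(M) = 28 - 2 = 26
LF(A1) = LS(M) - sum(successors on chain A) = 26 - 4 = 22
LS = LF - duration = 22 - 9 = 13
Total float = LS - ES = 13 - 0 = 13

13


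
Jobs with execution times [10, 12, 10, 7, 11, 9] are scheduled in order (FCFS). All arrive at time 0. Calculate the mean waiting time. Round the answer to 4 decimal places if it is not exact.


FCFS order (as given): [10, 12, 10, 7, 11, 9]
Waiting times:
  Job 1: wait = 0
  Job 2: wait = 10
  Job 3: wait = 22
  Job 4: wait = 32
  Job 5: wait = 39
  Job 6: wait = 50
Sum of waiting times = 153
Average waiting time = 153/6 = 25.5

25.5


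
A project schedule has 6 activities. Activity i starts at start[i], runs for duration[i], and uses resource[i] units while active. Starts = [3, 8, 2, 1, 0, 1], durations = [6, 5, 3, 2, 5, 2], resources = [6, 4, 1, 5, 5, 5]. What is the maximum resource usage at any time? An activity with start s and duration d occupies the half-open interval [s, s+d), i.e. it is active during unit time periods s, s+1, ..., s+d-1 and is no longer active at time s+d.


Each activity i is active on [start_i, start_i + duration_i).
Compute total resource usage per time slot:
  t=0: active resources = [5], total = 5
  t=1: active resources = [5, 5, 5], total = 15
  t=2: active resources = [1, 5, 5, 5], total = 16
  t=3: active resources = [6, 1, 5], total = 12
  t=4: active resources = [6, 1, 5], total = 12
  t=5: active resources = [6], total = 6
  t=6: active resources = [6], total = 6
  t=7: active resources = [6], total = 6
  t=8: active resources = [6, 4], total = 10
  t=9: active resources = [4], total = 4
  t=10: active resources = [4], total = 4
  t=11: active resources = [4], total = 4
  t=12: active resources = [4], total = 4
Peak resource demand = 16

16


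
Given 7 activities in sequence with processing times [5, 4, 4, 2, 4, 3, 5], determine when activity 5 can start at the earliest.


Activity 5 starts after activities 1 through 4 complete.
Predecessor durations: [5, 4, 4, 2]
ES = 5 + 4 + 4 + 2 = 15

15


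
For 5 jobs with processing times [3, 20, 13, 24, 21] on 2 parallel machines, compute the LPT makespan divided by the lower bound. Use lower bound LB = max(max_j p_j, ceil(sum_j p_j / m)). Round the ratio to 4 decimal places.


LPT order: [24, 21, 20, 13, 3]
Machine loads after assignment: [40, 41]
LPT makespan = 41
Lower bound = max(max_job, ceil(total/2)) = max(24, 41) = 41
Ratio = 41 / 41 = 1.0

1.0


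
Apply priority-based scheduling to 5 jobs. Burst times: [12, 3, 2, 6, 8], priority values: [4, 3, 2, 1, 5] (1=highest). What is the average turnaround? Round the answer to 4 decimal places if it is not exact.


Sort by priority (ascending = highest first):
Order: [(1, 6), (2, 2), (3, 3), (4, 12), (5, 8)]
Completion times:
  Priority 1, burst=6, C=6
  Priority 2, burst=2, C=8
  Priority 3, burst=3, C=11
  Priority 4, burst=12, C=23
  Priority 5, burst=8, C=31
Average turnaround = 79/5 = 15.8

15.8


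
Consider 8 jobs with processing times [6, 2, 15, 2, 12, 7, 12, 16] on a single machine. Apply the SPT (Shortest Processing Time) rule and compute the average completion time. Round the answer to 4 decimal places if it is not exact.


Sort jobs by processing time (SPT order): [2, 2, 6, 7, 12, 12, 15, 16]
Compute completion times sequentially:
  Job 1: processing = 2, completes at 2
  Job 2: processing = 2, completes at 4
  Job 3: processing = 6, completes at 10
  Job 4: processing = 7, completes at 17
  Job 5: processing = 12, completes at 29
  Job 6: processing = 12, completes at 41
  Job 7: processing = 15, completes at 56
  Job 8: processing = 16, completes at 72
Sum of completion times = 231
Average completion time = 231/8 = 28.875

28.875


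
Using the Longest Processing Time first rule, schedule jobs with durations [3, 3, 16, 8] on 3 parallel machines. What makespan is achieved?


Sort jobs in decreasing order (LPT): [16, 8, 3, 3]
Assign each job to the least loaded machine:
  Machine 1: jobs [16], load = 16
  Machine 2: jobs [8], load = 8
  Machine 3: jobs [3, 3], load = 6
Makespan = max load = 16

16


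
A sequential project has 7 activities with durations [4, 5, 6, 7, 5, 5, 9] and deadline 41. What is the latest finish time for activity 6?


LF(activity 6) = deadline - sum of successor durations
Successors: activities 7 through 7 with durations [9]
Sum of successor durations = 9
LF = 41 - 9 = 32

32


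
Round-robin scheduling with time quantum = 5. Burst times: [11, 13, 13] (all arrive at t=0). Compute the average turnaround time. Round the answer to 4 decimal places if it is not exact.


Time quantum = 5
Execution trace:
  J1 runs 5 units, time = 5
  J2 runs 5 units, time = 10
  J3 runs 5 units, time = 15
  J1 runs 5 units, time = 20
  J2 runs 5 units, time = 25
  J3 runs 5 units, time = 30
  J1 runs 1 units, time = 31
  J2 runs 3 units, time = 34
  J3 runs 3 units, time = 37
Finish times: [31, 34, 37]
Average turnaround = 102/3 = 34.0

34.0


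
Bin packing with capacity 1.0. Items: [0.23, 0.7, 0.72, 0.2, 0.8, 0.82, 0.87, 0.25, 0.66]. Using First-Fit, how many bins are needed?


Place items sequentially using First-Fit:
  Item 0.23 -> new Bin 1
  Item 0.7 -> Bin 1 (now 0.93)
  Item 0.72 -> new Bin 2
  Item 0.2 -> Bin 2 (now 0.92)
  Item 0.8 -> new Bin 3
  Item 0.82 -> new Bin 4
  Item 0.87 -> new Bin 5
  Item 0.25 -> new Bin 6
  Item 0.66 -> Bin 6 (now 0.91)
Total bins used = 6

6


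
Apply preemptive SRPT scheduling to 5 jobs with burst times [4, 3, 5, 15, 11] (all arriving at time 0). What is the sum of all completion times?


Since all jobs arrive at t=0, SRPT equals SPT ordering.
SPT order: [3, 4, 5, 11, 15]
Completion times:
  Job 1: p=3, C=3
  Job 2: p=4, C=7
  Job 3: p=5, C=12
  Job 4: p=11, C=23
  Job 5: p=15, C=38
Total completion time = 3 + 7 + 12 + 23 + 38 = 83

83


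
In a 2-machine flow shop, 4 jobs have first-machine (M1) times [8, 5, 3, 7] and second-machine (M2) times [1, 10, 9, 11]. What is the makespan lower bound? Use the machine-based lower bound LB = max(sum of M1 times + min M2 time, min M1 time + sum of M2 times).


LB1 = sum(M1 times) + min(M2 times) = 23 + 1 = 24
LB2 = min(M1 times) + sum(M2 times) = 3 + 31 = 34
Lower bound = max(LB1, LB2) = max(24, 34) = 34

34


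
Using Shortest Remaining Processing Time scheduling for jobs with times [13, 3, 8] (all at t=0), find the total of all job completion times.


Since all jobs arrive at t=0, SRPT equals SPT ordering.
SPT order: [3, 8, 13]
Completion times:
  Job 1: p=3, C=3
  Job 2: p=8, C=11
  Job 3: p=13, C=24
Total completion time = 3 + 11 + 24 = 38

38


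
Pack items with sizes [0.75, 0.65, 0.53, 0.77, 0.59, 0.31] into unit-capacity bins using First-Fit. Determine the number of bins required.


Place items sequentially using First-Fit:
  Item 0.75 -> new Bin 1
  Item 0.65 -> new Bin 2
  Item 0.53 -> new Bin 3
  Item 0.77 -> new Bin 4
  Item 0.59 -> new Bin 5
  Item 0.31 -> Bin 2 (now 0.96)
Total bins used = 5

5


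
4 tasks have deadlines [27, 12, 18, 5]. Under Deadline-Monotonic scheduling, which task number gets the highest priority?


Sort tasks by relative deadline (ascending):
  Task 4: deadline = 5
  Task 2: deadline = 12
  Task 3: deadline = 18
  Task 1: deadline = 27
Priority order (highest first): [4, 2, 3, 1]
Highest priority task = 4

4


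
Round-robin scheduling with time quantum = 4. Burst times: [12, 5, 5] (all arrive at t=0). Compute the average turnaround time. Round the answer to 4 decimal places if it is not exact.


Time quantum = 4
Execution trace:
  J1 runs 4 units, time = 4
  J2 runs 4 units, time = 8
  J3 runs 4 units, time = 12
  J1 runs 4 units, time = 16
  J2 runs 1 units, time = 17
  J3 runs 1 units, time = 18
  J1 runs 4 units, time = 22
Finish times: [22, 17, 18]
Average turnaround = 57/3 = 19.0

19.0


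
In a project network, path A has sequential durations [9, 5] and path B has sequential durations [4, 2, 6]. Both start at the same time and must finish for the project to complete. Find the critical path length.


Path A total = 9 + 5 = 14
Path B total = 4 + 2 + 6 = 12
Critical path = longest path = max(14, 12) = 14

14


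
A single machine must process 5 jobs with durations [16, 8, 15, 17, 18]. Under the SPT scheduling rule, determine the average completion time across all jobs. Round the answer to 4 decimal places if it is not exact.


Sort jobs by processing time (SPT order): [8, 15, 16, 17, 18]
Compute completion times sequentially:
  Job 1: processing = 8, completes at 8
  Job 2: processing = 15, completes at 23
  Job 3: processing = 16, completes at 39
  Job 4: processing = 17, completes at 56
  Job 5: processing = 18, completes at 74
Sum of completion times = 200
Average completion time = 200/5 = 40.0

40.0


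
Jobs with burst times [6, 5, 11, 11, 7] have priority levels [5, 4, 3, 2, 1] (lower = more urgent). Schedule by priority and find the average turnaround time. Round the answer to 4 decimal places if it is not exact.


Sort by priority (ascending = highest first):
Order: [(1, 7), (2, 11), (3, 11), (4, 5), (5, 6)]
Completion times:
  Priority 1, burst=7, C=7
  Priority 2, burst=11, C=18
  Priority 3, burst=11, C=29
  Priority 4, burst=5, C=34
  Priority 5, burst=6, C=40
Average turnaround = 128/5 = 25.6

25.6


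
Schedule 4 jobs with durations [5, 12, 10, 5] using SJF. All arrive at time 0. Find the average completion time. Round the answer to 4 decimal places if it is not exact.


SJF order (ascending): [5, 5, 10, 12]
Completion times:
  Job 1: burst=5, C=5
  Job 2: burst=5, C=10
  Job 3: burst=10, C=20
  Job 4: burst=12, C=32
Average completion = 67/4 = 16.75

16.75


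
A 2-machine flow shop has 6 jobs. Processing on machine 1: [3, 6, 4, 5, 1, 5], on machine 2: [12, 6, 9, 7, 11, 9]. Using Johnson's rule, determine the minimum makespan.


Apply Johnson's rule:
  Group 1 (a <= b): [(5, 1, 11), (1, 3, 12), (3, 4, 9), (4, 5, 7), (6, 5, 9), (2, 6, 6)]
  Group 2 (a > b): []
Optimal job order: [5, 1, 3, 4, 6, 2]
Schedule:
  Job 5: M1 done at 1, M2 done at 12
  Job 1: M1 done at 4, M2 done at 24
  Job 3: M1 done at 8, M2 done at 33
  Job 4: M1 done at 13, M2 done at 40
  Job 6: M1 done at 18, M2 done at 49
  Job 2: M1 done at 24, M2 done at 55
Makespan = 55

55


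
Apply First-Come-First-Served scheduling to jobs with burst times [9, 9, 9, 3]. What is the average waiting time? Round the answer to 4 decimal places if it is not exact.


FCFS order (as given): [9, 9, 9, 3]
Waiting times:
  Job 1: wait = 0
  Job 2: wait = 9
  Job 3: wait = 18
  Job 4: wait = 27
Sum of waiting times = 54
Average waiting time = 54/4 = 13.5

13.5


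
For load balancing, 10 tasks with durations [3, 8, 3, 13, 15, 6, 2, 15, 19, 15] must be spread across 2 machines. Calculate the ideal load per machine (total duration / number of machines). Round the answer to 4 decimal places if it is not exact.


Total processing time = 3 + 8 + 3 + 13 + 15 + 6 + 2 + 15 + 19 + 15 = 99
Number of machines = 2
Ideal balanced load = 99 / 2 = 49.5

49.5


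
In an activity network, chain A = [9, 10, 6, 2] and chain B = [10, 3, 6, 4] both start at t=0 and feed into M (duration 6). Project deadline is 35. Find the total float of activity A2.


Forward pass: ES(A2) = sum of predecessors on chain A = 9
EF = ES + duration = 9 + 10 = 19
Backward pass: LF(M) = deadline = 35; LS(M) = 35 - 6 = 29
LF(A2) = LS(M) - sum(successors on chain A) = 29 - 8 = 21
LS = LF - duration = 21 - 10 = 11
Total float = LS - ES = 11 - 9 = 2

2


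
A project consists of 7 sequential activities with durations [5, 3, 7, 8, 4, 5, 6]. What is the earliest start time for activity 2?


Activity 2 starts after activities 1 through 1 complete.
Predecessor durations: [5]
ES = 5 = 5

5


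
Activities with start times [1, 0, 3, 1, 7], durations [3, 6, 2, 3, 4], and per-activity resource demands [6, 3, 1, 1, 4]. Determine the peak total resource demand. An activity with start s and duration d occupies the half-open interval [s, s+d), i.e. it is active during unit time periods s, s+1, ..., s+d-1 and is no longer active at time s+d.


Each activity i is active on [start_i, start_i + duration_i).
Compute total resource usage per time slot:
  t=0: active resources = [3], total = 3
  t=1: active resources = [6, 3, 1], total = 10
  t=2: active resources = [6, 3, 1], total = 10
  t=3: active resources = [6, 3, 1, 1], total = 11
  t=4: active resources = [3, 1], total = 4
  t=5: active resources = [3], total = 3
  t=6: active resources = [], total = 0
  t=7: active resources = [4], total = 4
  t=8: active resources = [4], total = 4
  t=9: active resources = [4], total = 4
  t=10: active resources = [4], total = 4
Peak resource demand = 11

11
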